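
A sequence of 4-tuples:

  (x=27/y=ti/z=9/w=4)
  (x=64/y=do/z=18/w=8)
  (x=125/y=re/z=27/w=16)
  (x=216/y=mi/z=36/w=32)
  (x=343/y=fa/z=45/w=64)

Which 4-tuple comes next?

X: 27, 64, 125, 216, 343 → 512 (perfect cubes: 3³, 4³, 5³, …).
For the y, runs through the solfège scale do→ti: ti, do, re, mi, fa → sol.
Z — +9 each step: 9, 18, 27, 36, 45 → 54.
W goes 4, 8, 16, 32, 64 → 128 (×2 each step).
Combining the parts gives (x=512/y=sol/z=54/w=128).

(x=512/y=sol/z=54/w=128)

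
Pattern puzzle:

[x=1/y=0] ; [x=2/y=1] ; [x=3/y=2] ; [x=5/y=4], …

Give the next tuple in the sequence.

X: each term is the sum of the two before it; 1, 2, 3, 5 → 8.
For the y, always 1 less than the x: 0, 1, 2, 4 → 7.
Combining the parts gives [x=8/y=7].

[x=8/y=7]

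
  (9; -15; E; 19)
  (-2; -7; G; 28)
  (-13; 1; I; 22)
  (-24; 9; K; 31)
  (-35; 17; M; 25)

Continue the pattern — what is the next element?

For the first coordinate, −11 each step: 9, -2, -13, -24, -35 → -46.
Second coordinate: +8 each step, so -15, -7, 1, 9, 17 → 25.
Letter — letters move forward 2 places in the alphabet: E, G, I, K, M → O.
Fourth coordinate goes 19, 28, 22, 31, 25 → 34 (alternating steps +9, −6, +9, −6, …).
Combining the parts gives (-46; 25; O; 34).

(-46; 25; O; 34)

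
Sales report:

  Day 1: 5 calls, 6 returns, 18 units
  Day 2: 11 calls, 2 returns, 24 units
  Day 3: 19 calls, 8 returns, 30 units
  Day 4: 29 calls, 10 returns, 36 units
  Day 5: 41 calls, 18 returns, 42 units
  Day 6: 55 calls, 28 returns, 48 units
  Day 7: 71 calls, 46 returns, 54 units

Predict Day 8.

89 calls, 74 returns, 60 units

Calls goes 5, 11, 19, 29, 41, 55, 71 → 89 (differences are 6, 8, 10, … (increasing by 2 each time)).
Returns — each term is the sum of the two before it: 6, 2, 8, 10, 18, 28, 46 → 74.
For the units, +6 each step: 18, 24, 30, 36, 42, 48, 54 → 60.
Putting it together: 89 calls, 74 returns, 60 units.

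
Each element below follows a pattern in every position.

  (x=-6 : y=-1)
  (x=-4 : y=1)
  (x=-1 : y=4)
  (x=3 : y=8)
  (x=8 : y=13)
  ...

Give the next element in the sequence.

X goes -6, -4, -1, 3, 8 → 14 (differences are 2, 3, 4, … (increasing by 1 each time)).
Y: -1, 1, 4, 8, 13 → 19 (always 5 more than the x).
Combining the parts gives (x=14 : y=19).

(x=14 : y=19)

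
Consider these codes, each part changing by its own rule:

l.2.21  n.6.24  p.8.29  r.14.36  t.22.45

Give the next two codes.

Letter: letters move forward 2 places in the alphabet; l, n, p, r, t → v → x.
Second component: each term is the sum of the two before it; 2, 6, 8, 14, 22 → 36 → 58.
Third component: differences are 3, 5, 7, … (increasing by 2 each time); 21, 24, 29, 36, 45 → 56 → 69.
Putting the parts together: v.36.56 and then x.58.69.

v.36.56 then x.58.69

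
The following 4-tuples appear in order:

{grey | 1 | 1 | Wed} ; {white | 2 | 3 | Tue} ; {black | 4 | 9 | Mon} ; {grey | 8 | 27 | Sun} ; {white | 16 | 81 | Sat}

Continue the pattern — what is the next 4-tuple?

{black | 32 | 243 | Fri}

Shade goes grey, white, black, grey, white → black (repeats grey → white → black).
Second component: 1, 2, 4, 8, 16 → 32 (×2 each step).
For the third component, ×3 each step: 1, 3, 9, 27, 81 → 243.
Day goes Wed, Tue, Mon, Sun, Sat → Fri (runs backward through the weekdays Mon→Sun).
Combining the parts gives {black | 32 | 243 | Fri}.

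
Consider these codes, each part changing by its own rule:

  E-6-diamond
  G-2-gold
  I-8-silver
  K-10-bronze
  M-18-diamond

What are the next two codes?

Letter — letters move forward 2 places in the alphabet: E, G, I, K, M → O → Q.
For the second component, each term is the sum of the two before it: 6, 2, 8, 10, 18 → 28 → 46.
Rank goes diamond, gold, silver, bronze, diamond → gold → silver (repeats diamond → gold → silver → bronze).
So the next two codes are O-28-gold and Q-46-silver.

O-28-gold, Q-46-silver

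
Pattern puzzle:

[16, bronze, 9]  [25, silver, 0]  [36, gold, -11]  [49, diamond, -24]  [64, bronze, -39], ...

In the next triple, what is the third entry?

-56

First entry goes 16, 25, 36, 49, 64 → 81 (perfect squares: 4², 5², 6², …).
Rank: repeats bronze → silver → gold → diamond; bronze, silver, gold, diamond, bronze → silver.
Third entry: together with the first entry always sums to 25, so 9, 0, -11, -24, -39 → -56.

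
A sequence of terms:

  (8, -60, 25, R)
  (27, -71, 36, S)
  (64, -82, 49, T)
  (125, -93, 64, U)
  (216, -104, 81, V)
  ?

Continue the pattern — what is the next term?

(343, -115, 100, W)

First entry: 8, 27, 64, 125, 216 → 343 (perfect cubes: 2³, 3³, 4³, …).
Second entry: −11 each step, so -60, -71, -82, -93, -104 → -115.
Third entry: 25, 36, 49, 64, 81 → 100 (perfect squares: 5², 6², 7², …).
Letter — letters move forward 1 place in the alphabet: R, S, T, U, V → W.
Putting it together: (343, -115, 100, W).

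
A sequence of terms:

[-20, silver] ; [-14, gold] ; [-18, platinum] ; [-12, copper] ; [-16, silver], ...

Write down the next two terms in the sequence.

For the first coordinate, alternating steps +6, −4, +6, −4, …: -20, -14, -18, -12, -16 → -10 → -14.
Metal — repeats silver → gold → platinum → copper: silver, gold, platinum, copper, silver → gold → platinum.
Putting the parts together: [-10, gold] and then [-14, platinum].

[-10, gold], [-14, platinum]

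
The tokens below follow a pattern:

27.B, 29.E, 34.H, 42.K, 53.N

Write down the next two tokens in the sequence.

First component goes 27, 29, 34, 42, 53 → 67 → 84 (differences are 2, 5, 8, … (increasing by 3 each time)).
Letter — letters move forward 3 places in the alphabet: B, E, H, K, N → Q → T.
Putting the parts together: 67.Q and then 84.T.

67.Q then 84.T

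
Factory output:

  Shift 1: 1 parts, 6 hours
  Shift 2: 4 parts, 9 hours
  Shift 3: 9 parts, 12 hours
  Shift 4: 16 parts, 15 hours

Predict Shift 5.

25 parts, 18 hours

Parts: perfect squares: 1², 2², 3², …, so 1, 4, 9, 16 → 25.
Hours: 6, 9, 12, 15 → 18 (+3 each step).
Putting it together: 25 parts, 18 hours.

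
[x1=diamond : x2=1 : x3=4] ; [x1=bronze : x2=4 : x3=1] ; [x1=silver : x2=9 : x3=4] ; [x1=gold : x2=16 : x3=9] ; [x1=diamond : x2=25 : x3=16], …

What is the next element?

[x1=bronze : x2=36 : x3=25]

X1: repeats diamond → bronze → silver → gold; diamond, bronze, silver, gold, diamond → bronze.
X2: perfect squares: 1², 2², 3², …, so 1, 4, 9, 16, 25 → 36.
X3: always the previous value of the x2, so 4, 1, 4, 9, 16 → 25.
So the next element is [x1=bronze : x2=36 : x3=25].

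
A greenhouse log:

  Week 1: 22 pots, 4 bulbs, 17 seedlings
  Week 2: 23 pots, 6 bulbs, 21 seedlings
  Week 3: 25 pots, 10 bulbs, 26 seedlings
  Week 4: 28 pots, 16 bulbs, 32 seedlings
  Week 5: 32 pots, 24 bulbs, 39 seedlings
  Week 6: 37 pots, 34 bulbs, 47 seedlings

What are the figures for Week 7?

43 pots, 46 bulbs, 56 seedlings

Pots goes 22, 23, 25, 28, 32, 37 → 43 (differences are 1, 2, 3, … (increasing by 1 each time)).
For the bulbs, differences are 2, 4, 6, … (increasing by 2 each time): 4, 6, 10, 16, 24, 34 → 46.
Seedlings goes 17, 21, 26, 32, 39, 47 → 56 (differences are 4, 5, 6, … (increasing by 1 each time)).
So the next row is 43 pots, 46 bulbs, 56 seedlings.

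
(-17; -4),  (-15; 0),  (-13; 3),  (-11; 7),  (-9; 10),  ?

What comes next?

(-7; 14)

First slot: -17, -15, -13, -11, -9 → -7 (+2 each step).
For the second slot, alternating steps +4, +3, +4, +3, …: -4, 0, 3, 7, 10 → 14.
So the next point is (-7; 14).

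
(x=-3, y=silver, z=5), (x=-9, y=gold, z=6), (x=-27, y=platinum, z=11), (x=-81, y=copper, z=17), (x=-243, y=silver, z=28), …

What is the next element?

X: ×3 each step; -3, -9, -27, -81, -243 → -729.
Y: repeats silver → gold → platinum → copper, so silver, gold, platinum, copper, silver → gold.
Z: 5, 6, 11, 17, 28 → 45 (each term is the sum of the two before it).
Putting it together: (x=-729, y=gold, z=45).

(x=-729, y=gold, z=45)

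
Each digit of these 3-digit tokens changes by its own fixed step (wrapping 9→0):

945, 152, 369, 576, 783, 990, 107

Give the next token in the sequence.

First digit: 9, 1, 3, 5, 7, 9, 1 → 3 (+2 each step, mod 10).
Second digit: +1 each step, mod 10, so 4, 5, 6, 7, 8, 9, 0 → 1.
Third digit — −3 each step, mod 10: 5, 2, 9, 6, 3, 0, 7 → 4.
Combining the parts gives 314.

314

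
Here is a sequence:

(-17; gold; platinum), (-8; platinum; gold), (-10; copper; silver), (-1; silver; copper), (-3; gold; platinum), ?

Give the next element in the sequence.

(6; platinum; gold)

First coordinate: alternating steps +9, −2, +9, −2, …; -17, -8, -10, -1, -3 → 6.
First metal goes gold, platinum, copper, silver, gold → platinum (repeats gold → platinum → copper → silver).
Second metal: repeats platinum → gold → silver → copper, so platinum, gold, silver, copper, platinum → gold.
Combining the parts gives (6; platinum; gold).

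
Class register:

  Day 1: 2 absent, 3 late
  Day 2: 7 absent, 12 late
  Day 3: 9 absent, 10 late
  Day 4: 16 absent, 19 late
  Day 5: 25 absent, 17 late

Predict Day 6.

For the absent, each term is the sum of the two before it: 2, 7, 9, 16, 25 → 41.
Late goes 3, 12, 10, 19, 17 → 26 (alternating steps +9, −2, +9, −2, …).
Putting it together: 41 absent, 26 late.

41 absent, 26 late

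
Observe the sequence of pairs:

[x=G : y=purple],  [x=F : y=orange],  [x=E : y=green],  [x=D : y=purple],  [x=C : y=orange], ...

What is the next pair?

X goes G, F, E, D, C → B (letters move back 1 place in the alphabet).
Y: repeats purple → orange → green; purple, orange, green, purple, orange → green.
Combining the parts gives [x=B : y=green].

[x=B : y=green]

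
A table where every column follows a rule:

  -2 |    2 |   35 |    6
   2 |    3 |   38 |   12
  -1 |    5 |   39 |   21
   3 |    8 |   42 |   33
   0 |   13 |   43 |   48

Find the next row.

4  21  46  66

First component goes -2, 2, -1, 3, 0 → 4 (alternating steps +4, −3, +4, −3, …).
Second component: each term is the sum of the two before it; 2, 3, 5, 8, 13 → 21.
Third component: alternating steps +3, +1, +3, +1, …, so 35, 38, 39, 42, 43 → 46.
Fourth component: differences are 6, 9, 12, … (increasing by 3 each time), so 6, 12, 21, 33, 48 → 66.
So the next row is 4  21  46  66.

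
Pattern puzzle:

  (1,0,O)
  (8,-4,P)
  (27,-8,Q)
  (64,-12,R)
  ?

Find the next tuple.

(125,-16,S)

For the first component, perfect cubes: 1³, 2³, 3³, …: 1, 8, 27, 64 → 125.
Second component goes 0, -4, -8, -12 → -16 (−4 each step).
Letter goes O, P, Q, R → S (letters move forward 1 place in the alphabet).
So the next tuple is (125,-16,S).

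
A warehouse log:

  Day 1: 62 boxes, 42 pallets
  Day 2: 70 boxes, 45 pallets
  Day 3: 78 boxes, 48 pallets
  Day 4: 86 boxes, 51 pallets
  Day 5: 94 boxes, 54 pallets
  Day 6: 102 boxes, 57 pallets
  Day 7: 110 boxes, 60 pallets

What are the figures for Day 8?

118 boxes, 63 pallets

Boxes: +8 each step; 62, 70, 78, 86, 94, 102, 110 → 118.
For the pallets, +3 each step: 42, 45, 48, 51, 54, 57, 60 → 63.
Putting it together: 118 boxes, 63 pallets.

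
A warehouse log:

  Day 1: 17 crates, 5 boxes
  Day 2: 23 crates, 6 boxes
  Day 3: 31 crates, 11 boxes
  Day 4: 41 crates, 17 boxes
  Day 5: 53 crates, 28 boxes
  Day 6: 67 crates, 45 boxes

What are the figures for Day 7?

83 crates, 73 boxes

Crates: differences are 6, 8, 10, … (increasing by 2 each time); 17, 23, 31, 41, 53, 67 → 83.
For the boxes, each term is the sum of the two before it: 5, 6, 11, 17, 28, 45 → 73.
Putting it together: 83 crates, 73 boxes.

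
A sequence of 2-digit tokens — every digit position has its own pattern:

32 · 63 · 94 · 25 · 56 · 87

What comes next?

18

First digit goes 3, 6, 9, 2, 5, 8 → 1 (+3 each step, mod 10).
Second digit goes 2, 3, 4, 5, 6, 7 → 8 (+1 each step, mod 10).
Combining the parts gives 18.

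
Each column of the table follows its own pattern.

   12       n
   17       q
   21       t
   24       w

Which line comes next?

First component: differences are 5, 4, 3, … (decreasing by 1 each time), so 12, 17, 21, 24 → 26.
Letter: letters move forward 3 places in the alphabet, so n, q, t, w → z.
So the next line is 26  z.

26  z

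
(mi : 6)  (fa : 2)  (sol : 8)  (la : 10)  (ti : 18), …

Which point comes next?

(do : 28)

Note: runs through the solfège scale do→ti, so mi, fa, sol, la, ti → do.
Second component: 6, 2, 8, 10, 18 → 28 (each term is the sum of the two before it).
So the next point is (do : 28).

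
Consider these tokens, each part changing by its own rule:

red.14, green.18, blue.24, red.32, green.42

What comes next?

blue.54

For the colour, repeats red → green → blue: red, green, blue, red, green → blue.
Second component goes 14, 18, 24, 32, 42 → 54 (differences are 4, 6, 8, … (increasing by 2 each time)).
So the next token is blue.54.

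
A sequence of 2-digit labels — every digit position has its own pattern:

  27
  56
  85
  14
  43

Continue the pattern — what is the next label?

72

First digit: 2, 5, 8, 1, 4 → 7 (+3 each step, mod 10).
Second digit: −1 each step, mod 10; 7, 6, 5, 4, 3 → 2.
So the next label is 72.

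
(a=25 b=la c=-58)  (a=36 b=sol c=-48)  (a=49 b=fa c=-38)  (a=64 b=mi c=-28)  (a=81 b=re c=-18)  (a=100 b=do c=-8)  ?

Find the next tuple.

A goes 25, 36, 49, 64, 81, 100 → 121 (perfect squares: 5², 6², 7², …).
For the b, runs backward through the solfège scale do→ti: la, sol, fa, mi, re, do → ti.
C — +10 each step: -58, -48, -38, -28, -18, -8 → 2.
So the next tuple is (a=121 b=ti c=2).

(a=121 b=ti c=2)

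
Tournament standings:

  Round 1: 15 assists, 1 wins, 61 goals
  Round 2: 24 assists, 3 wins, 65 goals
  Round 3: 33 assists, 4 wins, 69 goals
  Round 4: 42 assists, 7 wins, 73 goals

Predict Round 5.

For the assists, +9 each step: 15, 24, 33, 42 → 51.
Wins — each term is the sum of the two before it: 1, 3, 4, 7 → 11.
Goals: +4 each step, so 61, 65, 69, 73 → 77.
So the next record is 51 assists, 11 wins, 77 goals.

51 assists, 11 wins, 77 goals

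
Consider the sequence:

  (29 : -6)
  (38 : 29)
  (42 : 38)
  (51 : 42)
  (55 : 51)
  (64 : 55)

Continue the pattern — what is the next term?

(68 : 64)

First entry: 29, 38, 42, 51, 55, 64 → 68 (alternating steps +9, +4, +9, +4, …).
Second entry — always the previous value of the first entry: -6, 29, 38, 42, 51, 55 → 64.
Putting it together: (68 : 64).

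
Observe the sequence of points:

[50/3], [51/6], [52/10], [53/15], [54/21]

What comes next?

[55/28]

First coordinate: 50, 51, 52, 53, 54 → 55 (+1 each step).
Second coordinate: differences are 3, 4, 5, … (increasing by 1 each time); 3, 6, 10, 15, 21 → 28.
So the next point is [55/28].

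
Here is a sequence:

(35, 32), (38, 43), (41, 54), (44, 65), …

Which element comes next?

First component: +3 each step; 35, 38, 41, 44 → 47.
Second component — +11 each step: 32, 43, 54, 65 → 76.
Combining the parts gives (47, 76).

(47, 76)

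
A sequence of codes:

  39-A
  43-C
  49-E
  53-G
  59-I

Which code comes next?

63-K

First component goes 39, 43, 49, 53, 59 → 63 (alternating steps +4, +6, +4, +6, …).
Letter: letters move forward 2 places in the alphabet, so A, C, E, G, I → K.
So the next code is 63-K.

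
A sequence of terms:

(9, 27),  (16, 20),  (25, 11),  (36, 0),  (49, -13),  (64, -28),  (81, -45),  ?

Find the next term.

First slot: 9, 16, 25, 36, 49, 64, 81 → 100 (perfect squares: 3², 4², 5², …).
Second slot goes 27, 20, 11, 0, -13, -28, -45 → -64 (together with the first slot always sums to 36).
Putting it together: (100, -64).

(100, -64)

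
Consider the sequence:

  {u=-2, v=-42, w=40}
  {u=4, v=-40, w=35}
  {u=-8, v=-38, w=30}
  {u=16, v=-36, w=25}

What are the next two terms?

U: ×(-2) each step, so -2, 4, -8, 16 → -32 → 64.
V: -42, -40, -38, -36 → -34 → -32 (+2 each step).
W — −5 each step: 40, 35, 30, 25 → 20 → 15.
Putting the parts together: {u=-32, v=-34, w=20} and then {u=64, v=-32, w=15}.

{u=-32, v=-34, w=20}, {u=64, v=-32, w=15}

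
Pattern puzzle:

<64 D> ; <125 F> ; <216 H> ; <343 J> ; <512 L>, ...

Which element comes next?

First slot: perfect cubes: 4³, 5³, 6³, …; 64, 125, 216, 343, 512 → 729.
Letter — letters move forward 2 places in the alphabet: D, F, H, J, L → N.
So the next element is <729 N>.

<729 N>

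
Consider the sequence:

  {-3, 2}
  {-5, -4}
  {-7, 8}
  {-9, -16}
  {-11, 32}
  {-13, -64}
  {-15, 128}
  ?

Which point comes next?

First component goes -3, -5, -7, -9, -11, -13, -15 → -17 (−2 each step).
Second component goes 2, -4, 8, -16, 32, -64, 128 → -256 (×(-2) each step).
Combining the parts gives {-17, -256}.

{-17, -256}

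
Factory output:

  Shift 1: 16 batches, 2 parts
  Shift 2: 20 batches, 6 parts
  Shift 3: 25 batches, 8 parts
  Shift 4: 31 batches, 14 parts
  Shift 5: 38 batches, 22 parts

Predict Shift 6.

Batches: 16, 20, 25, 31, 38 → 46 (differences are 4, 5, 6, … (increasing by 1 each time)).
Parts: 2, 6, 8, 14, 22 → 36 (each term is the sum of the two before it).
Combining the parts gives 46 batches, 36 parts.

46 batches, 36 parts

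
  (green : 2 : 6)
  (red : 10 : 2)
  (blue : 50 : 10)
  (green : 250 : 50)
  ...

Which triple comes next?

Colour — repeats green → red → blue: green, red, blue, green → red.
Second slot: ×5 each step; 2, 10, 50, 250 → 1250.
Third slot — always the previous value of the second slot: 6, 2, 10, 50 → 250.
So the next triple is (red : 1250 : 250).

(red : 1250 : 250)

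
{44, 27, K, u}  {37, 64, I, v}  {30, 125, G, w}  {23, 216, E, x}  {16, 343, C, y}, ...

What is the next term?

First entry — −7 each step: 44, 37, 30, 23, 16 → 9.
For the second entry, perfect cubes: 3³, 4³, 5³, …: 27, 64, 125, 216, 343 → 512.
First letter: letters move back 2 places in the alphabet, so K, I, G, E, C → A.
Second letter: letters move forward 1 place in the alphabet, so u, v, w, x, y → z.
So the next term is {9, 512, A, z}.

{9, 512, A, z}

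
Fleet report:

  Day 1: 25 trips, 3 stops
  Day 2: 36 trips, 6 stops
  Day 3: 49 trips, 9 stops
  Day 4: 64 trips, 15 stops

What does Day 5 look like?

81 trips, 24 stops

Trips goes 25, 36, 49, 64 → 81 (perfect squares: 5², 6², 7², …).
Stops goes 3, 6, 9, 15 → 24 (each term is the sum of the two before it).
Putting it together: 81 trips, 24 stops.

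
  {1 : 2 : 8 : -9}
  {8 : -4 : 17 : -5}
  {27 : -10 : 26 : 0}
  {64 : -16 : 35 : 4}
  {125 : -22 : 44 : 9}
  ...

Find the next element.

First entry — perfect cubes: 1³, 2³, 3³, …: 1, 8, 27, 64, 125 → 216.
Second entry: −6 each step, so 2, -4, -10, -16, -22 → -28.
Third entry: +9 each step, so 8, 17, 26, 35, 44 → 53.
Fourth entry — alternating steps +4, +5, +4, +5, …: -9, -5, 0, 4, 9 → 13.
Putting it together: {216 : -28 : 53 : 13}.

{216 : -28 : 53 : 13}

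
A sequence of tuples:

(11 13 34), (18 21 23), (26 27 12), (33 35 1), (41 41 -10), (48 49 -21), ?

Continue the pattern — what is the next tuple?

First slot: alternating steps +7, +8, +7, +8, …, so 11, 18, 26, 33, 41, 48 → 56.
Second slot goes 13, 21, 27, 35, 41, 49 → 55 (alternating steps +8, +6, +8, +6, …).
Third slot: −11 each step; 34, 23, 12, 1, -10, -21 → -32.
Putting it together: (56 55 -32).

(56 55 -32)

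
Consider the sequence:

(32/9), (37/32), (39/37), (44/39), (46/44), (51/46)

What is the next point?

First part: alternating steps +5, +2, +5, +2, …, so 32, 37, 39, 44, 46, 51 → 53.
Second part: always the previous value of the first part; 9, 32, 37, 39, 44, 46 → 51.
So the next point is (53/51).

(53/51)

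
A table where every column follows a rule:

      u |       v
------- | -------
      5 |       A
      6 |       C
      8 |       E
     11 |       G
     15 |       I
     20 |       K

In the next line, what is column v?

M

Column u: 5, 6, 8, 11, 15, 20 → 26 (differences are 1, 2, 3, … (increasing by 1 each time)).
Column v: letters move forward 2 places in the alphabet, so A, C, E, G, I, K → M.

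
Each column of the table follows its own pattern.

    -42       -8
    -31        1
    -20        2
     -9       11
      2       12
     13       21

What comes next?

For the first component, +11 each step: -42, -31, -20, -9, 2, 13 → 24.
Second component goes -8, 1, 2, 11, 12, 21 → 22 (alternating steps +9, +1, +9, +1, …).
So the next row is 24  22.

24  22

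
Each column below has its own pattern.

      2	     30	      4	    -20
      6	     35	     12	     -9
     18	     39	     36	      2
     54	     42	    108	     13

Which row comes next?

162  44  324  24

First component: ×3 each step, so 2, 6, 18, 54 → 162.
Second component: differences are 5, 4, 3, … (decreasing by 1 each time), so 30, 35, 39, 42 → 44.
Third component — ×3 each step: 4, 12, 36, 108 → 324.
Fourth component: +11 each step, so -20, -9, 2, 13 → 24.
So the next row is 162  44  324  24.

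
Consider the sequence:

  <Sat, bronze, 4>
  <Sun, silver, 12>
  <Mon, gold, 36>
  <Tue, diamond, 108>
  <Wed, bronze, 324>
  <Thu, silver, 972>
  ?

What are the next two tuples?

<Fri, gold, 2916>, <Sat, diamond, 8748>

Day: Sat, Sun, Mon, Tue, Wed, Thu → Fri → Sat (runs through the weekdays Mon→Sun).
Rank: repeats bronze → silver → gold → diamond; bronze, silver, gold, diamond, bronze, silver → gold → diamond.
Third part: ×3 each step, so 4, 12, 36, 108, 324, 972 → 2916 → 8748.
So the next two tuples are <Fri, gold, 2916> and <Sat, diamond, 8748>.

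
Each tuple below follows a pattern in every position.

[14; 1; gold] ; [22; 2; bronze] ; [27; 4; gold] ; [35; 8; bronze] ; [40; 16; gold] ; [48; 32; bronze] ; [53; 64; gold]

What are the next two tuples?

[61; 128; bronze], [66; 256; gold]

First slot — alternating steps +8, +5, +8, +5, …: 14, 22, 27, 35, 40, 48, 53 → 61 → 66.
Second slot — ×2 each step: 1, 2, 4, 8, 16, 32, 64 → 128 → 256.
Rank goes gold, bronze, gold, bronze, gold, bronze, gold → bronze → gold (alternates gold ↔ bronze).
Putting the parts together: [61; 128; bronze] and then [66; 256; gold].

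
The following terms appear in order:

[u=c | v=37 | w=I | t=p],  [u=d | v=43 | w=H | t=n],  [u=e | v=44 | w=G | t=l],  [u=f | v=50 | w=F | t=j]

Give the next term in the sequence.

U: c, d, e, f → g (letters move forward 1 place in the alphabet).
V: 37, 43, 44, 50 → 51 (alternating steps +6, +1, +6, +1, …).
W: letters move back 1 place in the alphabet; I, H, G, F → E.
T: letters move back 2 places in the alphabet; p, n, l, j → h.
Putting it together: [u=g | v=51 | w=E | t=h].

[u=g | v=51 | w=E | t=h]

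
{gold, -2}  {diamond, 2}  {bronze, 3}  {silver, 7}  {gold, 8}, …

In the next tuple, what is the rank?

diamond

Rank: gold, diamond, bronze, silver, gold → diamond (repeats gold → diamond → bronze → silver).
Second value goes -2, 2, 3, 7, 8 → 12 (alternating steps +4, +1, +4, +1, …).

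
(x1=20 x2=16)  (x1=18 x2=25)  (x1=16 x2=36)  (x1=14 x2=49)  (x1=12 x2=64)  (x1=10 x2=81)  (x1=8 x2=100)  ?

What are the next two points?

(x1=6 x2=121), (x1=4 x2=144)

For the x1, −2 each step: 20, 18, 16, 14, 12, 10, 8 → 6 → 4.
For the x2, perfect squares: 4², 5², 6², …: 16, 25, 36, 49, 64, 81, 100 → 121 → 144.
Putting the parts together: (x1=6 x2=121) and then (x1=4 x2=144).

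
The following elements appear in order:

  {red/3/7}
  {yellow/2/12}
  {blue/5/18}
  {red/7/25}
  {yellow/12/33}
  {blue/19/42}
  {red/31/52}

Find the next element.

Colour goes red, yellow, blue, red, yellow, blue, red → yellow (repeats red → yellow → blue).
Second part: each term is the sum of the two before it, so 3, 2, 5, 7, 12, 19, 31 → 50.
Third part goes 7, 12, 18, 25, 33, 42, 52 → 63 (differences are 5, 6, 7, … (increasing by 1 each time)).
Putting it together: {yellow/50/63}.

{yellow/50/63}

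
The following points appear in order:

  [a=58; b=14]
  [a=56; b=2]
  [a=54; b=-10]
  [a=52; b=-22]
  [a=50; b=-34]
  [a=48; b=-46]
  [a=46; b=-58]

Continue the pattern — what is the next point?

[a=44; b=-70]

For the a, −2 each step: 58, 56, 54, 52, 50, 48, 46 → 44.
B — −12 each step: 14, 2, -10, -22, -34, -46, -58 → -70.
Putting it together: [a=44; b=-70].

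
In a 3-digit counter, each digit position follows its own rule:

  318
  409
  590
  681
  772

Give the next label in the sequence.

First digit: 3, 4, 5, 6, 7 → 8 (+1 each step, mod 10).
Second digit: −1 each step, mod 10; 1, 0, 9, 8, 7 → 6.
For the third digit, +1 each step, mod 10: 8, 9, 0, 1, 2 → 3.
Putting it together: 863.

863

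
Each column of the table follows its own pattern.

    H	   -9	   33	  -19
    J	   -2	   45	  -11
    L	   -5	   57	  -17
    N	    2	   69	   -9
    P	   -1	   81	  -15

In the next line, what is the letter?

R

Letter: H, J, L, N, P → R (letters move forward 2 places in the alphabet).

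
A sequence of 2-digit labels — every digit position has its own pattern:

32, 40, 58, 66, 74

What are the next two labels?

First digit — +1 each step, mod 10: 3, 4, 5, 6, 7 → 8 → 9.
Second digit: 2, 0, 8, 6, 4 → 2 → 0 (−2 each step, mod 10).
Putting the parts together: 82 and then 90.

82 then 90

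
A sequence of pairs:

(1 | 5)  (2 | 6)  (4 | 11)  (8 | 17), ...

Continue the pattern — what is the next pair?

(16 | 28)

First coordinate: 1, 2, 4, 8 → 16 (×2 each step).
Second coordinate — each term is the sum of the two before it: 5, 6, 11, 17 → 28.
Combining the parts gives (16 | 28).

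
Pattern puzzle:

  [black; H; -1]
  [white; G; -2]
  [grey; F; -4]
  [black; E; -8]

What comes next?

Shade goes black, white, grey, black → white (repeats black → white → grey).
Letter: letters move back 1 place in the alphabet; H, G, F, E → D.
Third entry: ×2 each step, so -1, -2, -4, -8 → -16.
Putting it together: [white; D; -16].

[white; D; -16]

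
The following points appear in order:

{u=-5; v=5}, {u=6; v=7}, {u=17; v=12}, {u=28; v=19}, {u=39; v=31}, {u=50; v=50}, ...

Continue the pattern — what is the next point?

{u=61; v=81}

For the u, +11 each step: -5, 6, 17, 28, 39, 50 → 61.
For the v, each term is the sum of the two before it: 5, 7, 12, 19, 31, 50 → 81.
Putting it together: {u=61; v=81}.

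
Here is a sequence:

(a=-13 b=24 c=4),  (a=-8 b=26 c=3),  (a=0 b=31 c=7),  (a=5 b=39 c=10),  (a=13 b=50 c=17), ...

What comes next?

(a=18 b=64 c=27)

A: -13, -8, 0, 5, 13 → 18 (alternating steps +5, +8, +5, +8, …).
B: differences are 2, 5, 8, … (increasing by 3 each time); 24, 26, 31, 39, 50 → 64.
C — each term is the sum of the two before it: 4, 3, 7, 10, 17 → 27.
So the next tuple is (a=18 b=64 c=27).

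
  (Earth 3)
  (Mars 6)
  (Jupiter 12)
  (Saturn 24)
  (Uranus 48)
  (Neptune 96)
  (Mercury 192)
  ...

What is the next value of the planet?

For the planet, runs through the planets Mercury→Neptune: Earth, Mars, Jupiter, Saturn, Uranus, Neptune, Mercury → Venus.

Venus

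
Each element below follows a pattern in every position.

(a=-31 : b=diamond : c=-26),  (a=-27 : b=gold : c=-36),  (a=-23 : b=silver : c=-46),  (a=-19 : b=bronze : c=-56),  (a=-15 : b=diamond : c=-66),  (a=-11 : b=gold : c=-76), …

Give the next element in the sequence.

(a=-7 : b=silver : c=-86)

A — +4 each step: -31, -27, -23, -19, -15, -11 → -7.
B: repeats diamond → gold → silver → bronze, so diamond, gold, silver, bronze, diamond, gold → silver.
For the c, −10 each step: -26, -36, -46, -56, -66, -76 → -86.
So the next element is (a=-7 : b=silver : c=-86).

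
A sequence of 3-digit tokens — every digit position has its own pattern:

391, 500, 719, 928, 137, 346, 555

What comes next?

764

First digit: +2 each step, mod 10; 3, 5, 7, 9, 1, 3, 5 → 7.
Second digit: 9, 0, 1, 2, 3, 4, 5 → 6 (+1 each step, mod 10).
Third digit goes 1, 0, 9, 8, 7, 6, 5 → 4 (−1 each step, mod 10).
Combining the parts gives 764.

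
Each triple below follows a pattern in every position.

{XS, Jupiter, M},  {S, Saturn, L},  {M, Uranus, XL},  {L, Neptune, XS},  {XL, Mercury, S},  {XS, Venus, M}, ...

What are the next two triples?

{S, Earth, L}, {M, Mars, XL}

First size — repeats XS → S → M → L → XL: XS, S, M, L, XL, XS → S → M.
Planet: runs through the planets Mercury→Neptune, so Jupiter, Saturn, Uranus, Neptune, Mercury, Venus → Earth → Mars.
For the second size, repeats M → L → XL → XS → S: M, L, XL, XS, S, M → L → XL.
So the next two triples are {S, Earth, L} and {M, Mars, XL}.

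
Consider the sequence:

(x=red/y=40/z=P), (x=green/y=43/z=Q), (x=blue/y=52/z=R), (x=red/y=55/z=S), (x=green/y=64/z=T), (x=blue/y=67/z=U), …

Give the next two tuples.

(x=red/y=76/z=V), (x=green/y=79/z=W)

X: repeats red → green → blue, so red, green, blue, red, green, blue → red → green.
Y goes 40, 43, 52, 55, 64, 67 → 76 → 79 (alternating steps +3, +9, +3, +9, …).
Z: letters move forward 1 place in the alphabet; P, Q, R, S, T, U → V → W.
Putting the parts together: (x=red/y=76/z=V) and then (x=green/y=79/z=W).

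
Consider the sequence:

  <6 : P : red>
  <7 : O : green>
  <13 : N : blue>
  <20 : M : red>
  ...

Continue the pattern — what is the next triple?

<33 : L : green>

First entry goes 6, 7, 13, 20 → 33 (each term is the sum of the two before it).
Letter goes P, O, N, M → L (letters move back 1 place in the alphabet).
Colour: repeats red → green → blue; red, green, blue, red → green.
Putting it together: <33 : L : green>.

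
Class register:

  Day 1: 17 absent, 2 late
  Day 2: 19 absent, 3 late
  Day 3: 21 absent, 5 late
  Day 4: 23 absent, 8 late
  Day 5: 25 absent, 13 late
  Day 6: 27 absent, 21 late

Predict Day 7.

Absent: +2 each step, so 17, 19, 21, 23, 25, 27 → 29.
Late: 2, 3, 5, 8, 13, 21 → 34 (each term is the sum of the two before it).
Putting it together: 29 absent, 34 late.

29 absent, 34 late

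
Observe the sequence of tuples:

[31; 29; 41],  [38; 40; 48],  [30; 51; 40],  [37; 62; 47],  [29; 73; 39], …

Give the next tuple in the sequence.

First component: alternating steps +7, −8, +7, −8, …; 31, 38, 30, 37, 29 → 36.
Second component — +11 each step: 29, 40, 51, 62, 73 → 84.
Third component: 41, 48, 40, 47, 39 → 46 (always 10 more than the first component).
So the next tuple is [36; 84; 46].

[36; 84; 46]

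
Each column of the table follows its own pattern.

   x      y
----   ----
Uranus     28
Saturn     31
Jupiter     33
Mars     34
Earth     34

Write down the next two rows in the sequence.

Column x goes Uranus, Saturn, Jupiter, Mars, Earth → Venus → Mercury (runs backward through the planets Mercury→Neptune).
Column y goes 28, 31, 33, 34, 34 → 33 → 31 (differences are 3, 2, 1, … (decreasing by 1 each time)).
Putting the parts together: Venus  33 and then Mercury  31.

Venus  33; Mercury  31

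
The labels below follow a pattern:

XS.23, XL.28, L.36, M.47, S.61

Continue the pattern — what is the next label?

Size: runs backward through clothing sizes XS→XL; XS, XL, L, M, S → XS.
Second component: 23, 28, 36, 47, 61 → 78 (differences are 5, 8, 11, … (increasing by 3 each time)).
Combining the parts gives XS.78.

XS.78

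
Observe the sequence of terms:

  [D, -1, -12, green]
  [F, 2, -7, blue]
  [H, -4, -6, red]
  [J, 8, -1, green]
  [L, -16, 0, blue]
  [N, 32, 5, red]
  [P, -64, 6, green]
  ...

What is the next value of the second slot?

Letter goes D, F, H, J, L, N, P → R (letters move forward 2 places in the alphabet).
Second slot: -1, 2, -4, 8, -16, 32, -64 → 128 (×(-2) each step).
For the third slot, alternating steps +5, +1, +5, +1, …: -12, -7, -6, -1, 0, 5, 6 → 11.
Colour — repeats green → blue → red: green, blue, red, green, blue, red, green → blue.

128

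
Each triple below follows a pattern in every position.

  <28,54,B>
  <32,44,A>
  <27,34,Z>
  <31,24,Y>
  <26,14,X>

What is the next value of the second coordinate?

4

Second coordinate: 54, 44, 34, 24, 14 → 4 (−10 each step).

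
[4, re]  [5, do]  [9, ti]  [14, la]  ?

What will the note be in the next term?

sol

For the first value, each term is the sum of the two before it: 4, 5, 9, 14 → 23.
Note: re, do, ti, la → sol (runs backward through the solfège scale do→ti).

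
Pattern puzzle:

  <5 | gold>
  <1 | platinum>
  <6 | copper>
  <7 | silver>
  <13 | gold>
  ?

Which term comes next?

First value: each term is the sum of the two before it, so 5, 1, 6, 7, 13 → 20.
Metal: gold, platinum, copper, silver, gold → platinum (repeats gold → platinum → copper → silver).
So the next term is <20 | platinum>.

<20 | platinum>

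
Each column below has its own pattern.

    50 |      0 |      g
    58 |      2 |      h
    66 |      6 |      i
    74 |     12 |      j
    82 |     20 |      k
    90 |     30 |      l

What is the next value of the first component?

First component: +8 each step, so 50, 58, 66, 74, 82, 90 → 98.

98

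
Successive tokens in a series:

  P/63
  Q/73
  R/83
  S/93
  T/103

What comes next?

Letter: letters move forward 1 place in the alphabet, so P, Q, R, S, T → U.
Second component: 63, 73, 83, 93, 103 → 113 (+10 each step).
Putting it together: U/113.

U/113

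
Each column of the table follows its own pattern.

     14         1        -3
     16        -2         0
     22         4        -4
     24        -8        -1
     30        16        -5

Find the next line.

First component: alternating steps +2, +6, +2, +6, …, so 14, 16, 22, 24, 30 → 32.
For the second component, ×(-2) each step: 1, -2, 4, -8, 16 → -32.
Third component: alternating steps +3, −4, +3, −4, …, so -3, 0, -4, -1, -5 → -2.
Putting it together: 32  -32  -2.

32  -32  -2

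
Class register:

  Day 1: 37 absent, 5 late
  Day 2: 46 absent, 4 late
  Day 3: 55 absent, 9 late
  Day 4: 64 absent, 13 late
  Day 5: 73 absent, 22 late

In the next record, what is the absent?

82

Absent: +9 each step, so 37, 46, 55, 64, 73 → 82.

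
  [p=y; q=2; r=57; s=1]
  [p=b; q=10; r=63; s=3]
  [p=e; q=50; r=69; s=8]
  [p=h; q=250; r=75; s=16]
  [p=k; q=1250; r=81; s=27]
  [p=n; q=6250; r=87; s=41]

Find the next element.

[p=q; q=31250; r=93; s=58]

P goes y, b, e, h, k, n → q (letters move forward 3 places in the alphabet, wrapping Z→A).
Q: 2, 10, 50, 250, 1250, 6250 → 31250 (×5 each step).
R goes 57, 63, 69, 75, 81, 87 → 93 (+6 each step).
S: differences are 2, 5, 8, … (increasing by 3 each time); 1, 3, 8, 16, 27, 41 → 58.
Putting it together: [p=q; q=31250; r=93; s=58].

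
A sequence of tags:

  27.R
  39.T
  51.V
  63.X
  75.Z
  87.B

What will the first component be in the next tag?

99

First component: 27, 39, 51, 63, 75, 87 → 99 (+12 each step).
Letter goes R, T, V, X, Z, B → D (letters move forward 2 places in the alphabet, wrapping Z→A).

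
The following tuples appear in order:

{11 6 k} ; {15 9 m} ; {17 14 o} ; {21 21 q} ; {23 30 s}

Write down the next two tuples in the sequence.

{27 41 u}, {29 54 w}

First component goes 11, 15, 17, 21, 23 → 27 → 29 (alternating steps +4, +2, +4, +2, …).
Second component: 6, 9, 14, 21, 30 → 41 → 54 (differences are 3, 5, 7, … (increasing by 2 each time)).
Letter: letters move forward 2 places in the alphabet, so k, m, o, q, s → u → w.
So the next two tuples are {27 41 u} and {29 54 w}.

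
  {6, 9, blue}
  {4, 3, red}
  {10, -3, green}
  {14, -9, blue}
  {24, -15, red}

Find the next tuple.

{38, -21, green}

First component: each term is the sum of the two before it; 6, 4, 10, 14, 24 → 38.
Second component: 9, 3, -3, -9, -15 → -21 (−6 each step).
Colour: repeats blue → red → green, so blue, red, green, blue, red → green.
Putting it together: {38, -21, green}.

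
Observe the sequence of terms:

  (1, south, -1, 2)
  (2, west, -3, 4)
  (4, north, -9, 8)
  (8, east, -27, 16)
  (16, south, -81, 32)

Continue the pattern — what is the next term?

First component: ×2 each step; 1, 2, 4, 8, 16 → 32.
For the direction, repeats south → west → north → east: south, west, north, east, south → west.
Third component: -1, -3, -9, -27, -81 → -243 (×3 each step).
Fourth component: ×2 each step, so 2, 4, 8, 16, 32 → 64.
So the next term is (32, west, -243, 64).

(32, west, -243, 64)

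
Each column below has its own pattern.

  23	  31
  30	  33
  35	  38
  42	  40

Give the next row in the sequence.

47  45

First component goes 23, 30, 35, 42 → 47 (alternating steps +7, +5, +7, +5, …).
Second component goes 31, 33, 38, 40 → 45 (alternating steps +2, +5, +2, +5, …).
Putting it together: 47  45.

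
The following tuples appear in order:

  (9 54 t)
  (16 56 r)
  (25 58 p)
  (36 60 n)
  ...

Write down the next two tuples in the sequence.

First entry goes 9, 16, 25, 36 → 49 → 64 (perfect squares: 3², 4², 5², …).
Second entry goes 54, 56, 58, 60 → 62 → 64 (+2 each step).
Letter: t, r, p, n → l → j (letters move back 2 places in the alphabet).
Putting the parts together: (49 62 l) and then (64 64 j).

(49 62 l), (64 64 j)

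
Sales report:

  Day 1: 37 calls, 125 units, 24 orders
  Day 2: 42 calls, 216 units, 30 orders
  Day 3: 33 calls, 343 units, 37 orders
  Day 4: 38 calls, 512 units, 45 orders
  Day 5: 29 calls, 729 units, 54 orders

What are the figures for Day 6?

For the calls, alternating steps +5, −9, +5, −9, …: 37, 42, 33, 38, 29 → 34.
Units — perfect cubes: 5³, 6³, 7³, …: 125, 216, 343, 512, 729 → 1000.
Orders: differences are 6, 7, 8, … (increasing by 1 each time); 24, 30, 37, 45, 54 → 64.
Combining the parts gives 34 calls, 1000 units, 64 orders.

34 calls, 1000 units, 64 orders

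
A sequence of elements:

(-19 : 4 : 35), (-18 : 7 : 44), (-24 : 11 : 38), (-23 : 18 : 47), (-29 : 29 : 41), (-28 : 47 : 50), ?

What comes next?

(-34 : 76 : 44)

First coordinate: -19, -18, -24, -23, -29, -28 → -34 (alternating steps +1, −6, +1, −6, …).
Second coordinate: 4, 7, 11, 18, 29, 47 → 76 (each term is the sum of the two before it).
Third coordinate: 35, 44, 38, 47, 41, 50 → 44 (alternating steps +9, −6, +9, −6, …).
Combining the parts gives (-34 : 76 : 44).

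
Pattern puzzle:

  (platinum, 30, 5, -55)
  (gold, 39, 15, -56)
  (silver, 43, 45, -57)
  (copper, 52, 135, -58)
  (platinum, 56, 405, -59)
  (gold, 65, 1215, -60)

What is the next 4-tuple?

Metal goes platinum, gold, silver, copper, platinum, gold → silver (repeats platinum → gold → silver → copper).
Second slot: alternating steps +9, +4, +9, +4, …; 30, 39, 43, 52, 56, 65 → 69.
Third slot: ×3 each step, so 5, 15, 45, 135, 405, 1215 → 3645.
For the fourth slot, −1 each step: -55, -56, -57, -58, -59, -60 → -61.
So the next 4-tuple is (silver, 69, 3645, -61).

(silver, 69, 3645, -61)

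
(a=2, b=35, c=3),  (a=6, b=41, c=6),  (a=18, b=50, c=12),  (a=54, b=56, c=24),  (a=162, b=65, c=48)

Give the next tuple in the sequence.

(a=486, b=71, c=96)

For the a, ×3 each step: 2, 6, 18, 54, 162 → 486.
B goes 35, 41, 50, 56, 65 → 71 (alternating steps +6, +9, +6, +9, …).
C: 3, 6, 12, 24, 48 → 96 (×2 each step).
Combining the parts gives (a=486, b=71, c=96).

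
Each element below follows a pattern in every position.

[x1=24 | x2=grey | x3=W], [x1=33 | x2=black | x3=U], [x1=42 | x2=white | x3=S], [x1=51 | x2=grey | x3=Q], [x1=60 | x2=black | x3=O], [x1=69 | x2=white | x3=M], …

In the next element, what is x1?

X1: 24, 33, 42, 51, 60, 69 → 78 (+9 each step).

78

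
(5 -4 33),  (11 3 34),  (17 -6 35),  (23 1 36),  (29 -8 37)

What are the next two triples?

(35 -1 38), (41 -10 39)

For the first part, +6 each step: 5, 11, 17, 23, 29 → 35 → 41.
Second part: -4, 3, -6, 1, -8 → -1 → -10 (alternating steps +7, −9, +7, −9, …).
Third part: +1 each step; 33, 34, 35, 36, 37 → 38 → 39.
So the next two triples are (35 -1 38) and (41 -10 39).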